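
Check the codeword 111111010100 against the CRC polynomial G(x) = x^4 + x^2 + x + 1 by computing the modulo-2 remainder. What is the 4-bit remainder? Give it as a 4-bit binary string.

0000

Modulo-2 division of 111111010100 by 10111:
  pos 0: 11111 XOR 10111 = 01000
  pos 1: 10001 XOR 10111 = 00110
  pos 3: 11001 XOR 10111 = 01110
  pos 4: 11100 XOR 10111 = 01011
  pos 5: 10111 XOR 10111 = 00000
Remainder = 0000 (zero — the frame passes the CRC check).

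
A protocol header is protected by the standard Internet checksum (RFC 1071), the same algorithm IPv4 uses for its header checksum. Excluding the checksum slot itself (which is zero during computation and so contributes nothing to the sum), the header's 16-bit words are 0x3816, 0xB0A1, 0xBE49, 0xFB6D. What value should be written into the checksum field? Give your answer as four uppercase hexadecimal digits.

One's-complement addition (fold any carry out of bit 15 back into bit 0):
  0x3816 + 0xB0A1 = 0x0E8B7
  0xE8B7 + 0xBE49 = 0x1A700 → wrap carry → 0xA701
  0xA701 + 0xFB6D = 0x1A26E → wrap carry → 0xA26F
One's-complement sum = 0xA26F.
Checksum = ~0xA26F & 0xFFFF = 0x5D90.

5D90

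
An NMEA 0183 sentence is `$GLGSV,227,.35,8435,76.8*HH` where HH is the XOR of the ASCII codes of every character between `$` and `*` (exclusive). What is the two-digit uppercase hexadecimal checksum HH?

XOR the ASCII codes of the payload characters:
  'G' = 0x47 → acc = 0x47
  'L' = 0x4C → acc = 0x0B
  'G' = 0x47 → acc = 0x4C
  'S' = 0x53 → acc = 0x1F
  'V' = 0x56 → acc = 0x49
  ',' = 0x2C → acc = 0x65
  '2' = 0x32 → acc = 0x57
  '2' = 0x32 → acc = 0x65
  '7' = 0x37 → acc = 0x52
  ',' = 0x2C → acc = 0x7E
  '.' = 0x2E → acc = 0x50
  '3' = 0x33 → acc = 0x63
  '5' = 0x35 → acc = 0x56
  ',' = 0x2C → acc = 0x7A
  '8' = 0x38 → acc = 0x42
  '4' = 0x34 → acc = 0x76
  '3' = 0x33 → acc = 0x45
  '5' = 0x35 → acc = 0x70
  ',' = 0x2C → acc = 0x5C
  '7' = 0x37 → acc = 0x6B
  '6' = 0x36 → acc = 0x5D
  '.' = 0x2E → acc = 0x73
  '8' = 0x38 → acc = 0x4B
Checksum = 0x4B.

4B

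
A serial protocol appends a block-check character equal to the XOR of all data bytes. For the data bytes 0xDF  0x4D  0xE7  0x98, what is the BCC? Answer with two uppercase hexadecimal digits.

XOR the bytes together:
  start with 0xDF
  0xDF ⊕ 0x4D = 0x92
  0x92 ⊕ 0xE7 = 0x75
  0x75 ⊕ 0x98 = 0xED

ED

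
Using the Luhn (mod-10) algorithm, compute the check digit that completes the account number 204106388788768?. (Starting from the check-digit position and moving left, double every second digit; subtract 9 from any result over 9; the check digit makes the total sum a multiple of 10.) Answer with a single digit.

Partial digits right→left: 8 6 7 8 8 7 8 8 3 6 0 1 4 0 2
Double every second digit counting from the check-digit position (so the 1st, 3rd, 5th, ... of the partial from the right).
  doubled (with −9 where >9): 7 5 7 7 6 0 8 4 → sum 44
  kept as-is: 6 8 7 8 6 1 0 → sum 36
Total = 44 + 36 = 80.
Check digit = (10 − (80 mod 10)) mod 10 = 0.

0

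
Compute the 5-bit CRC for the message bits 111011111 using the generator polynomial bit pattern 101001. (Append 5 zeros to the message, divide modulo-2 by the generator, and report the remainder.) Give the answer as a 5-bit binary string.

Append 5 zeros: 11101111100000. Divide by 101001 (XOR where the leading bit is 1):
  pos 0: 111011 XOR 101001 = 010010
  pos 1: 100101 XOR 101001 = 001100
  pos 3: 110011 XOR 101001 = 011010
  pos 4: 110100 XOR 101001 = 011101
  pos 5: 111010 XOR 101001 = 010011
  pos 6: 100110 XOR 101001 = 001111
  pos 8: 111100 XOR 101001 = 010101
Remainder (last 5 bits) = 10101. This is the CRC / FCS.

10101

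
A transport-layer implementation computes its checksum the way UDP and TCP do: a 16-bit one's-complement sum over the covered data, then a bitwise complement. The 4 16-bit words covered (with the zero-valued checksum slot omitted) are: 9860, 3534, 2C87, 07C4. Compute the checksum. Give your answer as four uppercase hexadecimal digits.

FE1F

One's-complement addition (fold any carry out of bit 15 back into bit 0):
  0x9860 + 0x3534 = 0x0CD94
  0xCD94 + 0x2C87 = 0x0FA1B
  0xFA1B + 0x07C4 = 0x101DF → wrap carry → 0x01E0
One's-complement sum = 0x01E0.
Checksum = ~0x01E0 & 0xFFFF = 0xFE1F.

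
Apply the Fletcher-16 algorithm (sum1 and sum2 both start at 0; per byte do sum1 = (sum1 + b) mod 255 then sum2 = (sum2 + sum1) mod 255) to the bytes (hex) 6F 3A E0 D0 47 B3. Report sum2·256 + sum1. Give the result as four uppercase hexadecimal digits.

F756

Running sums (mod 255):
  after byte 0 (6F): sum1=111, sum2=111
  after byte 1 (3A): sum1=169, sum2=25
  after byte 2 (E0): sum1=138, sum2=163
  after byte 3 (D0): sum1=91, sum2=254
  after byte 4 (47): sum1=162, sum2=161
  after byte 5 (B3): sum1=86, sum2=247
Checksum = sum2·256 + sum1 = 247·256 + 86 = 63318 = 0xF756.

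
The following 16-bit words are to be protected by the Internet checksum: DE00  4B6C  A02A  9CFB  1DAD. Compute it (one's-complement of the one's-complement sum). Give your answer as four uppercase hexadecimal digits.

7BBF

One's-complement addition (fold any carry out of bit 15 back into bit 0):
  0xDE00 + 0x4B6C = 0x1296C → wrap carry → 0x296D
  0x296D + 0xA02A = 0x0C997
  0xC997 + 0x9CFB = 0x16692 → wrap carry → 0x6693
  0x6693 + 0x1DAD = 0x08440
One's-complement sum = 0x8440.
Checksum = ~0x8440 & 0xFFFF = 0x7BBF.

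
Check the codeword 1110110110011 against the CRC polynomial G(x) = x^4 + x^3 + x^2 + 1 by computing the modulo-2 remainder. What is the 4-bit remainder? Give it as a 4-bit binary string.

1000

Modulo-2 division of 1110110110011 by 11101:
  pos 0: 11101 XOR 11101 = 00000
  pos 5: 10110 XOR 11101 = 01011
  pos 6: 10110 XOR 11101 = 01011
  pos 7: 10111 XOR 11101 = 01010
  pos 8: 10101 XOR 11101 = 01000
Remainder = 1000 (nonzero — an error is detected).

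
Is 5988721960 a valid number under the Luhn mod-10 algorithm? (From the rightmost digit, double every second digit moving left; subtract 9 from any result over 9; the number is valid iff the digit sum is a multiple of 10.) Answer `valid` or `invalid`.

From the right, keep odd positions and double even positions (subtract 9 from any doubled value over 9):
  doubled (positions 2,4,...): 3 2 5 7 1 → sum 18
  kept (positions 1,3,...): 0 9 2 8 9 → sum 28
Total = 46.
46 mod 10 = 6, so the number is invalid.

invalid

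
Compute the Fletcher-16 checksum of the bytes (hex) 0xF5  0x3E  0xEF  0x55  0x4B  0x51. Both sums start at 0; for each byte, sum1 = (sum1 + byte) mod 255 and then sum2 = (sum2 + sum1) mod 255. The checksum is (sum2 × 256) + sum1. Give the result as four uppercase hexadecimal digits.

Running sums (mod 255):
  after byte 0 (0xF5): sum1=245, sum2=245
  after byte 1 (0x3E): sum1=52, sum2=42
  after byte 2 (0xEF): sum1=36, sum2=78
  after byte 3 (0x55): sum1=121, sum2=199
  after byte 4 (0x4B): sum1=196, sum2=140
  after byte 5 (0x51): sum1=22, sum2=162
Checksum = sum2·256 + sum1 = 162·256 + 22 = 41494 = 0xA216.

A216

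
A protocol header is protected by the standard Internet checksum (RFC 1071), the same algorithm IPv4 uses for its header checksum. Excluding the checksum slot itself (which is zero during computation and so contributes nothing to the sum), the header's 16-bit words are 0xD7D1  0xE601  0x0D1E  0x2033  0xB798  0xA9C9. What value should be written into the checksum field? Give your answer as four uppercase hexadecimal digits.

B378

One's-complement addition (fold any carry out of bit 15 back into bit 0):
  0xD7D1 + 0xE601 = 0x1BDD2 → wrap carry → 0xBDD3
  0xBDD3 + 0x0D1E = 0x0CAF1
  0xCAF1 + 0x2033 = 0x0EB24
  0xEB24 + 0xB798 = 0x1A2BC → wrap carry → 0xA2BD
  0xA2BD + 0xA9C9 = 0x14C86 → wrap carry → 0x4C87
One's-complement sum = 0x4C87.
Checksum = ~0x4C87 & 0xFFFF = 0xB378.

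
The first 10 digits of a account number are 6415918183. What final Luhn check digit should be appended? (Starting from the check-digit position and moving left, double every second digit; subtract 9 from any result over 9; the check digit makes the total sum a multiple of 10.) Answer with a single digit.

Partial digits right→left: 3 8 1 8 1 9 5 1 4 6
Double every second digit counting from the check-digit position (so the 1st, 3rd, 5th, ... of the partial from the right).
  doubled (with −9 where >9): 6 2 2 1 8 → sum 19
  kept as-is: 8 8 9 1 6 → sum 32
Total = 19 + 32 = 51.
Check digit = (10 − (51 mod 10)) mod 10 = 9.

9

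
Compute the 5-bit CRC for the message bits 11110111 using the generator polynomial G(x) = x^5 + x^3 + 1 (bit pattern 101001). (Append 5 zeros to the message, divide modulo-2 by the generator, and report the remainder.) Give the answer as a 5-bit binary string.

Append 5 zeros: 1111011100000. Divide by 101001 (XOR where the leading bit is 1):
  pos 0: 111101 XOR 101001 = 010100
  pos 1: 101001 XOR 101001 = 000000
  pos 7: 100000 XOR 101001 = 001001
Remainder (last 5 bits) = 01001. This is the CRC / FCS.

01001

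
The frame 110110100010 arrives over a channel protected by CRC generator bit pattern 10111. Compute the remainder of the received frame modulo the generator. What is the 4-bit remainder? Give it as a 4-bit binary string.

0000

Modulo-2 division of 110110100010 by 10111:
  pos 0: 11011 XOR 10111 = 01100
  pos 1: 11000 XOR 10111 = 01111
  pos 2: 11111 XOR 10111 = 01000
  pos 3: 10000 XOR 10111 = 00111
  pos 5: 11100 XOR 10111 = 01011
  pos 6: 10111 XOR 10111 = 00000
Remainder = 0000 (zero — the frame passes the CRC check).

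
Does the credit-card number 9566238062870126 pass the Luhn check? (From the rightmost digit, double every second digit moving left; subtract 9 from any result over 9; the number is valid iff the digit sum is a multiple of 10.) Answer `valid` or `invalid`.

invalid

From the right, keep odd positions and double even positions (subtract 9 from any doubled value over 9):
  doubled (positions 2,4,...): 4 0 7 3 7 4 3 9 → sum 37
  kept (positions 1,3,...): 6 1 7 2 0 3 6 5 → sum 30
Total = 67.
67 mod 10 = 7, so the number is invalid.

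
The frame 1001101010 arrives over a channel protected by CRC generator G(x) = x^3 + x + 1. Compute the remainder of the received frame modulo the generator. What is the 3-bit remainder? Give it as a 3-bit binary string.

Modulo-2 division of 1001101010 by 1011:
  pos 0: 1001 XOR 1011 = 0010
  pos 2: 1010 XOR 1011 = 0001
  pos 5: 1101 XOR 1011 = 0110
  pos 6: 1100 XOR 1011 = 0111
Remainder = 111 (nonzero — an error is detected).

111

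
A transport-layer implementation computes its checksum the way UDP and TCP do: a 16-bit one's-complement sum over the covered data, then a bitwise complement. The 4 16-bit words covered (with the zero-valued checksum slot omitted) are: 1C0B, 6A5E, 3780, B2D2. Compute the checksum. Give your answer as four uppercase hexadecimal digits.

One's-complement addition (fold any carry out of bit 15 back into bit 0):
  0x1C0B + 0x6A5E = 0x08669
  0x8669 + 0x3780 = 0x0BDE9
  0xBDE9 + 0xB2D2 = 0x170BB → wrap carry → 0x70BC
One's-complement sum = 0x70BC.
Checksum = ~0x70BC & 0xFFFF = 0x8F43.

8F43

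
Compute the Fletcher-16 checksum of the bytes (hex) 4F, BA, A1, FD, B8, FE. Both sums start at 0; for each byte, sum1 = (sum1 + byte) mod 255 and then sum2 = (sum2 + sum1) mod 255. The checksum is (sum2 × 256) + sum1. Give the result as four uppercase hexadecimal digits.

Running sums (mod 255):
  after byte 0 (4F): sum1=79, sum2=79
  after byte 1 (BA): sum1=10, sum2=89
  after byte 2 (A1): sum1=171, sum2=5
  after byte 3 (FD): sum1=169, sum2=174
  after byte 4 (B8): sum1=98, sum2=17
  after byte 5 (FE): sum1=97, sum2=114
Checksum = sum2·256 + sum1 = 114·256 + 97 = 29281 = 0x7261.

7261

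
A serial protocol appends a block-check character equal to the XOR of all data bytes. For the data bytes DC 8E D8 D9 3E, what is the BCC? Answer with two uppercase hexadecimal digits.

6D

XOR the bytes together:
  start with 0xDC
  0xDC ⊕ 0x8E = 0x52
  0x52 ⊕ 0xD8 = 0x8A
  0x8A ⊕ 0xD9 = 0x53
  0x53 ⊕ 0x3E = 0x6D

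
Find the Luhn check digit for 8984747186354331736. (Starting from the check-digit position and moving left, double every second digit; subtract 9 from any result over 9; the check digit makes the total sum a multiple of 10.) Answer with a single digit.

5

Partial digits right→left: 6 3 7 1 3 3 4 5 3 6 8 1 7 4 7 4 8 9 8
Double every second digit counting from the check-digit position (so the 1st, 3rd, 5th, ... of the partial from the right).
  doubled (with −9 where >9): 3 5 6 8 6 7 5 5 7 7 → sum 59
  kept as-is: 3 1 3 5 6 1 4 4 9 → sum 36
Total = 59 + 36 = 95.
Check digit = (10 − (95 mod 10)) mod 10 = 5.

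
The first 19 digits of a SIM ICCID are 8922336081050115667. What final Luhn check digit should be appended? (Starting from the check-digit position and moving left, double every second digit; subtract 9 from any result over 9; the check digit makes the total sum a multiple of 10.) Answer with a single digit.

1

Partial digits right→left: 7 6 6 5 1 1 0 5 0 1 8 0 6 3 3 2 2 9 8
Double every second digit counting from the check-digit position (so the 1st, 3rd, 5th, ... of the partial from the right).
  doubled (with −9 where >9): 5 3 2 0 0 7 3 6 4 7 → sum 37
  kept as-is: 6 5 1 5 1 0 3 2 9 → sum 32
Total = 37 + 32 = 69.
Check digit = (10 − (69 mod 10)) mod 10 = 1.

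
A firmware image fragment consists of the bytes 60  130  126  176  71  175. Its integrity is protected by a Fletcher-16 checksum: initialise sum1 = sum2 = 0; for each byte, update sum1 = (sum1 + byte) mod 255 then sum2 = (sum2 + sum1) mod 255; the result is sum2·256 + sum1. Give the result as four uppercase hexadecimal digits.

Running sums (mod 255):
  after byte 0 (60): sum1=60, sum2=60
  after byte 1 (130): sum1=190, sum2=250
  after byte 2 (126): sum1=61, sum2=56
  after byte 3 (176): sum1=237, sum2=38
  after byte 4 (71): sum1=53, sum2=91
  after byte 5 (175): sum1=228, sum2=64
Checksum = sum2·256 + sum1 = 64·256 + 228 = 16612 = 0x40E4.

40E4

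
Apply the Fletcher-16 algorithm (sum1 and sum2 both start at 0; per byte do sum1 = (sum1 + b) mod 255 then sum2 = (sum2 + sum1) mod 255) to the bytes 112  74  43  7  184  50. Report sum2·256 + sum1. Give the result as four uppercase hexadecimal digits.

Running sums (mod 255):
  after byte 0 (112): sum1=112, sum2=112
  after byte 1 (74): sum1=186, sum2=43
  after byte 2 (43): sum1=229, sum2=17
  after byte 3 (7): sum1=236, sum2=253
  after byte 4 (184): sum1=165, sum2=163
  after byte 5 (50): sum1=215, sum2=123
Checksum = sum2·256 + sum1 = 123·256 + 215 = 31703 = 0x7BD7.

7BD7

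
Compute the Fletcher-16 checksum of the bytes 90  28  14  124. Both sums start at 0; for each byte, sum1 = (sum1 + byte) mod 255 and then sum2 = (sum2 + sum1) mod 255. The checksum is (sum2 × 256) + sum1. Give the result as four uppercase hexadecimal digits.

Running sums (mod 255):
  after byte 0 (90): sum1=90, sum2=90
  after byte 1 (28): sum1=118, sum2=208
  after byte 2 (14): sum1=132, sum2=85
  after byte 3 (124): sum1=1, sum2=86
Checksum = sum2·256 + sum1 = 86·256 + 1 = 22017 = 0x5601.

5601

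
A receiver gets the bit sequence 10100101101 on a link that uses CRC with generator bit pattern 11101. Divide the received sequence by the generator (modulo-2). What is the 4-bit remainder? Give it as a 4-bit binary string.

0000

Modulo-2 division of 10100101101 by 11101:
  pos 0: 10100 XOR 11101 = 01001
  pos 1: 10011 XOR 11101 = 01110
  pos 2: 11100 XOR 11101 = 00001
  pos 6: 11101 XOR 11101 = 00000
Remainder = 0000 (zero — the frame passes the CRC check).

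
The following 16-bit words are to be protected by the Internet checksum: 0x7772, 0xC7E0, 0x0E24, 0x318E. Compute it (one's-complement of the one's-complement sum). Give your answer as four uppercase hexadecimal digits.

One's-complement addition (fold any carry out of bit 15 back into bit 0):
  0x7772 + 0xC7E0 = 0x13F52 → wrap carry → 0x3F53
  0x3F53 + 0x0E24 = 0x04D77
  0x4D77 + 0x318E = 0x07F05
One's-complement sum = 0x7F05.
Checksum = ~0x7F05 & 0xFFFF = 0x80FA.

80FA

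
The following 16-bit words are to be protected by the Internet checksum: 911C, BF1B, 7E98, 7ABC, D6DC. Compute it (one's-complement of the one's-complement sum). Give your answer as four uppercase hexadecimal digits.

DF95

One's-complement addition (fold any carry out of bit 15 back into bit 0):
  0x911C + 0xBF1B = 0x15037 → wrap carry → 0x5038
  0x5038 + 0x7E98 = 0x0CED0
  0xCED0 + 0x7ABC = 0x1498C → wrap carry → 0x498D
  0x498D + 0xD6DC = 0x12069 → wrap carry → 0x206A
One's-complement sum = 0x206A.
Checksum = ~0x206A & 0xFFFF = 0xDF95.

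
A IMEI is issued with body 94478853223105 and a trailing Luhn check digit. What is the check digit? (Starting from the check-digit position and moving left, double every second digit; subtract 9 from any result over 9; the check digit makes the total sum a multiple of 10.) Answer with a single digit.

Partial digits right→left: 5 0 1 3 2 2 3 5 8 8 7 4 4 9
Double every second digit counting from the check-digit position (so the 1st, 3rd, 5th, ... of the partial from the right).
  doubled (with −9 where >9): 1 2 4 6 7 5 8 → sum 33
  kept as-is: 0 3 2 5 8 4 9 → sum 31
Total = 33 + 31 = 64.
Check digit = (10 − (64 mod 10)) mod 10 = 6.

6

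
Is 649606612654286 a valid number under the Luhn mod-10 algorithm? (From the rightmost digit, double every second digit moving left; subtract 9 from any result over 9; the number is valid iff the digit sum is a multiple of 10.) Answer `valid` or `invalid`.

valid

From the right, keep odd positions and double even positions (subtract 9 from any doubled value over 9):
  doubled (positions 2,4,...): 7 8 3 2 3 3 8 → sum 34
  kept (positions 1,3,...): 6 2 5 2 6 0 9 6 → sum 36
Total = 70.
70 mod 10 = 0, so the number is valid.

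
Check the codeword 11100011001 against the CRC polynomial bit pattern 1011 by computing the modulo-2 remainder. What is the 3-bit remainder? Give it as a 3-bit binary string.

001

Modulo-2 division of 11100011001 by 1011:
  pos 0: 1110 XOR 1011 = 0101
  pos 1: 1010 XOR 1011 = 0001
  pos 4: 1011 XOR 1011 = 0000
Remainder = 001 (nonzero — an error is detected).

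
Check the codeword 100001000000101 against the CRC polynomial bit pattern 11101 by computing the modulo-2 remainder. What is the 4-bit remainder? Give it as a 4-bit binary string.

0000

Modulo-2 division of 100001000000101 by 11101:
  pos 0: 10000 XOR 11101 = 01101
  pos 1: 11011 XOR 11101 = 00110
  pos 3: 11000 XOR 11101 = 00101
  pos 5: 10100 XOR 11101 = 01001
  pos 6: 10010 XOR 11101 = 01111
  pos 7: 11110 XOR 11101 = 00011
  pos 10: 11101 XOR 11101 = 00000
Remainder = 0000 (zero — the frame passes the CRC check).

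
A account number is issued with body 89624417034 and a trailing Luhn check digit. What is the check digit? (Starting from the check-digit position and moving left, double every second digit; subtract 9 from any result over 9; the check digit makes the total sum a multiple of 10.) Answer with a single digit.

Partial digits right→left: 4 3 0 7 1 4 4 2 6 9 8
Double every second digit counting from the check-digit position (so the 1st, 3rd, 5th, ... of the partial from the right).
  doubled (with −9 where >9): 8 0 2 8 3 7 → sum 28
  kept as-is: 3 7 4 2 9 → sum 25
Total = 28 + 25 = 53.
Check digit = (10 − (53 mod 10)) mod 10 = 7.

7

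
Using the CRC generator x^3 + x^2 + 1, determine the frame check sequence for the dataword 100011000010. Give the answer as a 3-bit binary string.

111

Append 3 zeros: 100011000010000. Divide by 1101 (XOR where the leading bit is 1):
  pos 0: 1000 XOR 1101 = 0101
  pos 1: 1011 XOR 1101 = 0110
  pos 2: 1101 XOR 1101 = 0000
  pos 10: 1000 XOR 1101 = 0101
  pos 11: 1010 XOR 1101 = 0111
Remainder (last 3 bits) = 111. This is the CRC / FCS.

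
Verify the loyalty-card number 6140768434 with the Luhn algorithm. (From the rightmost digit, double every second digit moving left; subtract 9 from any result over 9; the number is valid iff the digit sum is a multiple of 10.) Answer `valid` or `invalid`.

invalid

From the right, keep odd positions and double even positions (subtract 9 from any doubled value over 9):
  doubled (positions 2,4,...): 6 7 5 8 3 → sum 29
  kept (positions 1,3,...): 4 4 6 0 1 → sum 15
Total = 44.
44 mod 10 = 4, so the number is invalid.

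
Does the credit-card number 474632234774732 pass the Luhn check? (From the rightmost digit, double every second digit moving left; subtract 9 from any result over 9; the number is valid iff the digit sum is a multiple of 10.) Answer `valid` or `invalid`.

From the right, keep odd positions and double even positions (subtract 9 from any doubled value over 9):
  doubled (positions 2,4,...): 6 8 5 6 4 3 5 → sum 37
  kept (positions 1,3,...): 2 7 7 4 2 3 4 4 → sum 33
Total = 70.
70 mod 10 = 0, so the number is valid.

valid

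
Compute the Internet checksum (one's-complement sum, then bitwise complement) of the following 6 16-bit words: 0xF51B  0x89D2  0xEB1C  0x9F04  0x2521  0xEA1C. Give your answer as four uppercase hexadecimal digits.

E7B1

One's-complement addition (fold any carry out of bit 15 back into bit 0):
  0xF51B + 0x89D2 = 0x17EED → wrap carry → 0x7EEE
  0x7EEE + 0xEB1C = 0x16A0A → wrap carry → 0x6A0B
  0x6A0B + 0x9F04 = 0x1090F → wrap carry → 0x0910
  0x0910 + 0x2521 = 0x02E31
  0x2E31 + 0xEA1C = 0x1184D → wrap carry → 0x184E
One's-complement sum = 0x184E.
Checksum = ~0x184E & 0xFFFF = 0xE7B1.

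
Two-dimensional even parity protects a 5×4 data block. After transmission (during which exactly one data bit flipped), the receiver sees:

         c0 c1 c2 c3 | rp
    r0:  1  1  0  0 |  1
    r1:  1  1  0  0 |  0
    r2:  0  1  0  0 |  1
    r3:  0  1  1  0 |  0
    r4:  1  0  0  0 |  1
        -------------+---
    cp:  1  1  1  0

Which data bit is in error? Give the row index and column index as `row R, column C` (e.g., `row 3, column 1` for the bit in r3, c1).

row 0, column 1

Recompute each row's even parity and compare to rp:
  r0: data parity 0, sent rp 1 → mismatch
  r1: data parity 0, sent rp 0 → ok
  r2: data parity 1, sent rp 1 → ok
  r3: data parity 0, sent rp 0 → ok
  r4: data parity 1, sent rp 1 → ok
Recompute each column's even parity and compare to cp:
  c0: data parity 1, sent cp 1 → ok
  c1: data parity 0, sent cp 1 → mismatch
  c2: data parity 1, sent cp 1 → ok
  c3: data parity 0, sent cp 0 → ok
Exactly one row (r0) and one column (c1) fail → the flipped bit is at their intersection.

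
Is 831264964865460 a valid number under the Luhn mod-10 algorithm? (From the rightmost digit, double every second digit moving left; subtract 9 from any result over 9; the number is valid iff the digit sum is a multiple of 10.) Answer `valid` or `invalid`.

From the right, keep odd positions and double even positions (subtract 9 from any doubled value over 9):
  doubled (positions 2,4,...): 3 1 7 3 8 4 6 → sum 32
  kept (positions 1,3,...): 0 4 6 4 9 6 1 8 → sum 38
Total = 70.
70 mod 10 = 0, so the number is valid.

valid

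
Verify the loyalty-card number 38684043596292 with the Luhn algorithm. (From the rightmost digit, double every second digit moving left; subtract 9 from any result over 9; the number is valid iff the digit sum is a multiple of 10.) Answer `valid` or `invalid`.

From the right, keep odd positions and double even positions (subtract 9 from any doubled value over 9):
  doubled (positions 2,4,...): 9 3 1 8 8 3 6 → sum 38
  kept (positions 1,3,...): 2 2 9 3 0 8 8 → sum 32
Total = 70.
70 mod 10 = 0, so the number is valid.

valid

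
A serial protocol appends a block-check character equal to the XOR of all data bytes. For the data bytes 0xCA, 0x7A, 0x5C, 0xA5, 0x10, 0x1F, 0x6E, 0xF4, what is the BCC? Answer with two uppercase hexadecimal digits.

DC

XOR the bytes together:
  start with 0xCA
  0xCA ⊕ 0x7A = 0xB0
  0xB0 ⊕ 0x5C = 0xEC
  0xEC ⊕ 0xA5 = 0x49
  0x49 ⊕ 0x10 = 0x59
  0x59 ⊕ 0x1F = 0x46
  0x46 ⊕ 0x6E = 0x28
  0x28 ⊕ 0xF4 = 0xDC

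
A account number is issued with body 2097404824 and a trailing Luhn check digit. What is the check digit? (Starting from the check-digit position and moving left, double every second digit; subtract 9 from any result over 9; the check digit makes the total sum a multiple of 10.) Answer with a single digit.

Partial digits right→left: 4 2 8 4 0 4 7 9 0 2
Double every second digit counting from the check-digit position (so the 1st, 3rd, 5th, ... of the partial from the right).
  doubled (with −9 where >9): 8 7 0 5 0 → sum 20
  kept as-is: 2 4 4 9 2 → sum 21
Total = 20 + 21 = 41.
Check digit = (10 − (41 mod 10)) mod 10 = 9.

9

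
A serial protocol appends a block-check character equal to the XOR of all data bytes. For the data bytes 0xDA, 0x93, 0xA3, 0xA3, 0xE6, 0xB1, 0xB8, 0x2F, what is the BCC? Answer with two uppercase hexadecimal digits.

89

XOR the bytes together:
  start with 0xDA
  0xDA ⊕ 0x93 = 0x49
  0x49 ⊕ 0xA3 = 0xEA
  0xEA ⊕ 0xA3 = 0x49
  0x49 ⊕ 0xE6 = 0xAF
  0xAF ⊕ 0xB1 = 0x1E
  0x1E ⊕ 0xB8 = 0xA6
  0xA6 ⊕ 0x2F = 0x89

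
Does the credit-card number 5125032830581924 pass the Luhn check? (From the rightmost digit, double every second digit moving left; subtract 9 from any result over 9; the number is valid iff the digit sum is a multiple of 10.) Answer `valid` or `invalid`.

From the right, keep odd positions and double even positions (subtract 9 from any doubled value over 9):
  doubled (positions 2,4,...): 4 2 1 6 4 0 4 1 → sum 22
  kept (positions 1,3,...): 4 9 8 0 8 3 5 1 → sum 38
Total = 60.
60 mod 10 = 0, so the number is valid.

valid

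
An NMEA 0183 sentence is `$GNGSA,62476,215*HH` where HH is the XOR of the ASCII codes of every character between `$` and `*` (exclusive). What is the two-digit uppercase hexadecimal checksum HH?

XOR the ASCII codes of the payload characters:
  'G' = 0x47 → acc = 0x47
  'N' = 0x4E → acc = 0x09
  'G' = 0x47 → acc = 0x4E
  'S' = 0x53 → acc = 0x1D
  'A' = 0x41 → acc = 0x5C
  ',' = 0x2C → acc = 0x70
  '6' = 0x36 → acc = 0x46
  '2' = 0x32 → acc = 0x74
  '4' = 0x34 → acc = 0x40
  '7' = 0x37 → acc = 0x77
  '6' = 0x36 → acc = 0x41
  ',' = 0x2C → acc = 0x6D
  '2' = 0x32 → acc = 0x5F
  '1' = 0x31 → acc = 0x6E
  '5' = 0x35 → acc = 0x5B
Checksum = 0x5B.

5B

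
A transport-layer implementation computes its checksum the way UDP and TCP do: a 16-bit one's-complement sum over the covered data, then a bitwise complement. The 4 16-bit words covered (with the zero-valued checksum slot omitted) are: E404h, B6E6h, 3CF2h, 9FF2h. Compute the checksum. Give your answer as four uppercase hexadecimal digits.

One's-complement addition (fold any carry out of bit 15 back into bit 0):
  0xE404 + 0xB6E6 = 0x19AEA → wrap carry → 0x9AEB
  0x9AEB + 0x3CF2 = 0x0D7DD
  0xD7DD + 0x9FF2 = 0x177CF → wrap carry → 0x77D0
One's-complement sum = 0x77D0.
Checksum = ~0x77D0 & 0xFFFF = 0x882F.

882F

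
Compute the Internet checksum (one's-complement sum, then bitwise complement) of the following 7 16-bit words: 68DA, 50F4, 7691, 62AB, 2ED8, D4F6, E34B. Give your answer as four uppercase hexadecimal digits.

85D9

One's-complement addition (fold any carry out of bit 15 back into bit 0):
  0x68DA + 0x50F4 = 0x0B9CE
  0xB9CE + 0x7691 = 0x1305F → wrap carry → 0x3060
  0x3060 + 0x62AB = 0x0930B
  0x930B + 0x2ED8 = 0x0C1E3
  0xC1E3 + 0xD4F6 = 0x196D9 → wrap carry → 0x96DA
  0x96DA + 0xE34B = 0x17A25 → wrap carry → 0x7A26
One's-complement sum = 0x7A26.
Checksum = ~0x7A26 & 0xFFFF = 0x85D9.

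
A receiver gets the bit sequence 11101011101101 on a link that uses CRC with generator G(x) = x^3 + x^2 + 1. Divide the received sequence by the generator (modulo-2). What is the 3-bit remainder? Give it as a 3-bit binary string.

Modulo-2 division of 11101011101101 by 1101:
  pos 0: 1110 XOR 1101 = 0011
  pos 2: 1110 XOR 1101 = 0011
  pos 4: 1111 XOR 1101 = 0010
  pos 6: 1010 XOR 1101 = 0111
  pos 7: 1111 XOR 1101 = 0010
  pos 9: 1010 XOR 1101 = 0111
  pos 10: 1111 XOR 1101 = 0010
Remainder = 010 (nonzero — an error is detected).

010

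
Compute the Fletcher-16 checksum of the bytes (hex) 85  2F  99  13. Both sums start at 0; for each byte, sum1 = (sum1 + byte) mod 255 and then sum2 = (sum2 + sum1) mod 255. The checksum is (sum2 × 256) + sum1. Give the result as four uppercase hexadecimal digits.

E961

Running sums (mod 255):
  after byte 0 (85): sum1=133, sum2=133
  after byte 1 (2F): sum1=180, sum2=58
  after byte 2 (99): sum1=78, sum2=136
  after byte 3 (13): sum1=97, sum2=233
Checksum = sum2·256 + sum1 = 233·256 + 97 = 59745 = 0xE961.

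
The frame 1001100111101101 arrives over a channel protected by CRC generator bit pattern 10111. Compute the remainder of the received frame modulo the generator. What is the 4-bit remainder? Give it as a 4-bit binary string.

Modulo-2 division of 1001100111101101 by 10111:
  pos 0: 10011 XOR 10111 = 00100
  pos 2: 10000 XOR 10111 = 00111
  pos 4: 11111 XOR 10111 = 01000
  pos 5: 10001 XOR 10111 = 00110
  pos 7: 11010 XOR 10111 = 01101
  pos 8: 11011 XOR 10111 = 01100
  pos 9: 11001 XOR 10111 = 01110
  pos 10: 11100 XOR 10111 = 01011
  pos 11: 10111 XOR 10111 = 00000
Remainder = 0000 (zero — the frame passes the CRC check).

0000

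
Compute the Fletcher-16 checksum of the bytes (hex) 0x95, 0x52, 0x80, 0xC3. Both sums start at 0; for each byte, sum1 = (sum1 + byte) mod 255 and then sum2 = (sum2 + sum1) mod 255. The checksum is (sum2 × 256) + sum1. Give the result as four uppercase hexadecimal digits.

122C

Running sums (mod 255):
  after byte 0 (0x95): sum1=149, sum2=149
  after byte 1 (0x52): sum1=231, sum2=125
  after byte 2 (0x80): sum1=104, sum2=229
  after byte 3 (0xC3): sum1=44, sum2=18
Checksum = sum2·256 + sum1 = 18·256 + 44 = 4652 = 0x122C.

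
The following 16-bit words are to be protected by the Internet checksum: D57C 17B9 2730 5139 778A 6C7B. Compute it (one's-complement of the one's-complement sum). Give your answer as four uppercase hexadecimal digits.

One's-complement addition (fold any carry out of bit 15 back into bit 0):
  0xD57C + 0x17B9 = 0x0ED35
  0xED35 + 0x2730 = 0x11465 → wrap carry → 0x1466
  0x1466 + 0x5139 = 0x0659F
  0x659F + 0x778A = 0x0DD29
  0xDD29 + 0x6C7B = 0x149A4 → wrap carry → 0x49A5
One's-complement sum = 0x49A5.
Checksum = ~0x49A5 & 0xFFFF = 0xB65A.

B65A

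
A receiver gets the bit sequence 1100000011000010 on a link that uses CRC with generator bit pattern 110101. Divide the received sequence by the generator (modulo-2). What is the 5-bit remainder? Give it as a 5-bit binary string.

Modulo-2 division of 1100000011000010 by 110101:
  pos 0: 110000 XOR 110101 = 000101
  pos 3: 101001 XOR 110101 = 011100
  pos 4: 111001 XOR 110101 = 001100
  pos 6: 110000 XOR 110101 = 000101
  pos 9: 101001 XOR 110101 = 011100
  pos 10: 111000 XOR 110101 = 001101
Remainder = 01101 (nonzero — an error is detected).

01101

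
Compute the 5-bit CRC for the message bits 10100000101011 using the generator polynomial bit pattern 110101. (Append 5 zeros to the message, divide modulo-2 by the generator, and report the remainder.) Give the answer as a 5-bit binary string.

Append 5 zeros: 1010000010101100000. Divide by 110101 (XOR where the leading bit is 1):
  pos 0: 101000 XOR 110101 = 011101
  pos 1: 111010 XOR 110101 = 001111
  pos 3: 111101 XOR 110101 = 001000
  pos 5: 100001 XOR 110101 = 010100
  pos 6: 101000 XOR 110101 = 011101
  pos 7: 111011 XOR 110101 = 001110
  pos 9: 111010 XOR 110101 = 001111
  pos 11: 111100 XOR 110101 = 001001
  pos 13: 100100 XOR 110101 = 010001
Remainder (last 5 bits) = 10001. This is the CRC / FCS.

10001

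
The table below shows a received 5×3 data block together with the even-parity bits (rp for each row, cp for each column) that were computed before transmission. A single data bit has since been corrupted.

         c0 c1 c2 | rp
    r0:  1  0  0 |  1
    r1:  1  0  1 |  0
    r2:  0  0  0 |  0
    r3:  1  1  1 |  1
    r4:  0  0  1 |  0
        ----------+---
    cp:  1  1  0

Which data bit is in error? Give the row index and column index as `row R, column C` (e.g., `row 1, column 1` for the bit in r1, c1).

Recompute each row's even parity and compare to rp:
  r0: data parity 1, sent rp 1 → ok
  r1: data parity 0, sent rp 0 → ok
  r2: data parity 0, sent rp 0 → ok
  r3: data parity 1, sent rp 1 → ok
  r4: data parity 1, sent rp 0 → mismatch
Recompute each column's even parity and compare to cp:
  c0: data parity 1, sent cp 1 → ok
  c1: data parity 1, sent cp 1 → ok
  c2: data parity 1, sent cp 0 → mismatch
Exactly one row (r4) and one column (c2) fail → the flipped bit is at their intersection.

row 4, column 2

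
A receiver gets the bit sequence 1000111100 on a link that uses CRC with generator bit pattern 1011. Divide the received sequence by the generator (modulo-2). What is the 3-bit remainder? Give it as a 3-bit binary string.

Modulo-2 division of 1000111100 by 1011:
  pos 0: 1000 XOR 1011 = 0011
  pos 2: 1111 XOR 1011 = 0100
  pos 3: 1001 XOR 1011 = 0010
  pos 5: 1010 XOR 1011 = 0001
Remainder = 010 (nonzero — an error is detected).

010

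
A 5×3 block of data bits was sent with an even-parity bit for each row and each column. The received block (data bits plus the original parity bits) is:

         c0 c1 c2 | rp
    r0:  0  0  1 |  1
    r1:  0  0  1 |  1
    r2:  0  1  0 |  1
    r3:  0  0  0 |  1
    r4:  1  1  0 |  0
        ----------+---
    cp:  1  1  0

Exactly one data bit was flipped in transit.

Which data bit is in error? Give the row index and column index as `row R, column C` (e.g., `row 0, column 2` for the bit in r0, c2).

row 3, column 1

Recompute each row's even parity and compare to rp:
  r0: data parity 1, sent rp 1 → ok
  r1: data parity 1, sent rp 1 → ok
  r2: data parity 1, sent rp 1 → ok
  r3: data parity 0, sent rp 1 → mismatch
  r4: data parity 0, sent rp 0 → ok
Recompute each column's even parity and compare to cp:
  c0: data parity 1, sent cp 1 → ok
  c1: data parity 0, sent cp 1 → mismatch
  c2: data parity 0, sent cp 0 → ok
Exactly one row (r3) and one column (c1) fail → the flipped bit is at their intersection.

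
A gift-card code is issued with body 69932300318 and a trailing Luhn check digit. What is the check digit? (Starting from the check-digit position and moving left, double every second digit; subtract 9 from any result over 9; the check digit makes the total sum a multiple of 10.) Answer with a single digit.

Partial digits right→left: 8 1 3 0 0 3 2 3 9 9 6
Double every second digit counting from the check-digit position (so the 1st, 3rd, 5th, ... of the partial from the right).
  doubled (with −9 where >9): 7 6 0 4 9 3 → sum 29
  kept as-is: 1 0 3 3 9 → sum 16
Total = 29 + 16 = 45.
Check digit = (10 − (45 mod 10)) mod 10 = 5.

5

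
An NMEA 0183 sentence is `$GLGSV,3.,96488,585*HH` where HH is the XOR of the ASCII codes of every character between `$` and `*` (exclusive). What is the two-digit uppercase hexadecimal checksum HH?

XOR the ASCII codes of the payload characters:
  'G' = 0x47 → acc = 0x47
  'L' = 0x4C → acc = 0x0B
  'G' = 0x47 → acc = 0x4C
  'S' = 0x53 → acc = 0x1F
  'V' = 0x56 → acc = 0x49
  ',' = 0x2C → acc = 0x65
  '3' = 0x33 → acc = 0x56
  '.' = 0x2E → acc = 0x78
  ',' = 0x2C → acc = 0x54
  '9' = 0x39 → acc = 0x6D
  '6' = 0x36 → acc = 0x5B
  '4' = 0x34 → acc = 0x6F
  '8' = 0x38 → acc = 0x57
  '8' = 0x38 → acc = 0x6F
  ',' = 0x2C → acc = 0x43
  '5' = 0x35 → acc = 0x76
  '8' = 0x38 → acc = 0x4E
  '5' = 0x35 → acc = 0x7B
Checksum = 0x7B.

7B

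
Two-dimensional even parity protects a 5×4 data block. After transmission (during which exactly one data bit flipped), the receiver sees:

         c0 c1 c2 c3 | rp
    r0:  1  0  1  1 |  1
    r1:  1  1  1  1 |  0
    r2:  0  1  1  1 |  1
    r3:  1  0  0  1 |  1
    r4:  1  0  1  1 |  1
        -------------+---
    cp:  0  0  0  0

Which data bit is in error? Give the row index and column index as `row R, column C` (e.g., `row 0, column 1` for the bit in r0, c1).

Recompute each row's even parity and compare to rp:
  r0: data parity 1, sent rp 1 → ok
  r1: data parity 0, sent rp 0 → ok
  r2: data parity 1, sent rp 1 → ok
  r3: data parity 0, sent rp 1 → mismatch
  r4: data parity 1, sent rp 1 → ok
Recompute each column's even parity and compare to cp:
  c0: data parity 0, sent cp 0 → ok
  c1: data parity 0, sent cp 0 → ok
  c2: data parity 0, sent cp 0 → ok
  c3: data parity 1, sent cp 0 → mismatch
Exactly one row (r3) and one column (c3) fail → the flipped bit is at their intersection.

row 3, column 3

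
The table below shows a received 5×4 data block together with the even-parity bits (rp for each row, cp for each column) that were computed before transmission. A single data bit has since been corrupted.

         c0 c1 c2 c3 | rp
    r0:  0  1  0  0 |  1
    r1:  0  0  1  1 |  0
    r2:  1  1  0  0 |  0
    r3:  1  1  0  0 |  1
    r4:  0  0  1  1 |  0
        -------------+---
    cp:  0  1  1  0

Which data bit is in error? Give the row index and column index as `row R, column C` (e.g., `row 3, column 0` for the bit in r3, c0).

row 3, column 2

Recompute each row's even parity and compare to rp:
  r0: data parity 1, sent rp 1 → ok
  r1: data parity 0, sent rp 0 → ok
  r2: data parity 0, sent rp 0 → ok
  r3: data parity 0, sent rp 1 → mismatch
  r4: data parity 0, sent rp 0 → ok
Recompute each column's even parity and compare to cp:
  c0: data parity 0, sent cp 0 → ok
  c1: data parity 1, sent cp 1 → ok
  c2: data parity 0, sent cp 1 → mismatch
  c3: data parity 0, sent cp 0 → ok
Exactly one row (r3) and one column (c2) fail → the flipped bit is at their intersection.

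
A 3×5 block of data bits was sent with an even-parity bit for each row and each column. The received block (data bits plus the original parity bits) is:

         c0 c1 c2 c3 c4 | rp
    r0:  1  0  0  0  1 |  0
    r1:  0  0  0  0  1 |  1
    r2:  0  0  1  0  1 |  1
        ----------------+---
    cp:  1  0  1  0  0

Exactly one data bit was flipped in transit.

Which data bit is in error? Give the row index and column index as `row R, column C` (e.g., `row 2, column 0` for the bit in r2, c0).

row 2, column 4

Recompute each row's even parity and compare to rp:
  r0: data parity 0, sent rp 0 → ok
  r1: data parity 1, sent rp 1 → ok
  r2: data parity 0, sent rp 1 → mismatch
Recompute each column's even parity and compare to cp:
  c0: data parity 1, sent cp 1 → ok
  c1: data parity 0, sent cp 0 → ok
  c2: data parity 1, sent cp 1 → ok
  c3: data parity 0, sent cp 0 → ok
  c4: data parity 1, sent cp 0 → mismatch
Exactly one row (r2) and one column (c4) fail → the flipped bit is at their intersection.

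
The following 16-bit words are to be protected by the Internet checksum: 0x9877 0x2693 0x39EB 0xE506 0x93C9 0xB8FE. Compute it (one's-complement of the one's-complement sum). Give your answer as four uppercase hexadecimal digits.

D53A

One's-complement addition (fold any carry out of bit 15 back into bit 0):
  0x9877 + 0x2693 = 0x0BF0A
  0xBF0A + 0x39EB = 0x0F8F5
  0xF8F5 + 0xE506 = 0x1DDFB → wrap carry → 0xDDFC
  0xDDFC + 0x93C9 = 0x171C5 → wrap carry → 0x71C6
  0x71C6 + 0xB8FE = 0x12AC4 → wrap carry → 0x2AC5
One's-complement sum = 0x2AC5.
Checksum = ~0x2AC5 & 0xFFFF = 0xD53A.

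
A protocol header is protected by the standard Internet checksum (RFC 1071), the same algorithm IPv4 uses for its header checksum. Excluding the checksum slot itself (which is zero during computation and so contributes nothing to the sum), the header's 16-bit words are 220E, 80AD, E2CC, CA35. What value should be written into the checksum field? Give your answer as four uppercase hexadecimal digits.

B041

One's-complement addition (fold any carry out of bit 15 back into bit 0):
  0x220E + 0x80AD = 0x0A2BB
  0xA2BB + 0xE2CC = 0x18587 → wrap carry → 0x8588
  0x8588 + 0xCA35 = 0x14FBD → wrap carry → 0x4FBE
One's-complement sum = 0x4FBE.
Checksum = ~0x4FBE & 0xFFFF = 0xB041.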